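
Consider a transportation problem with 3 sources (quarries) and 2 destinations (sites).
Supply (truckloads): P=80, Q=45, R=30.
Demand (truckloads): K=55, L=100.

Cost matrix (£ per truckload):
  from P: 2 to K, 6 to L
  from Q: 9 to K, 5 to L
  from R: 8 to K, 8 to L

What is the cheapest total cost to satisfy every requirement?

725

Optimal allocation:
  P→K: 55 truckloads
  P→L: 25 truckloads
  Q→L: 45 truckloads
  R→L: 30 truckloads
Total cost = £725.
(Supply check: P ships 80; Q ships 45; R ships 30.)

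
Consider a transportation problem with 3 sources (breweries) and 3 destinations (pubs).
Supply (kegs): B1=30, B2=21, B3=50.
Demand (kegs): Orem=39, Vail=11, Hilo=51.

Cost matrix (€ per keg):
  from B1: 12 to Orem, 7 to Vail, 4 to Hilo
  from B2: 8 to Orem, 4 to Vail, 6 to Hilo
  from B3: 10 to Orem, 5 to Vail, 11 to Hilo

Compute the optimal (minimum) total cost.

One minimum-cost allocation:
  B1→Hilo: 30 kegs
  B2→Hilo: 21 kegs
  B3→Orem: 39 kegs
  B3→Vail: 11 kegs
Total cost = €691.

691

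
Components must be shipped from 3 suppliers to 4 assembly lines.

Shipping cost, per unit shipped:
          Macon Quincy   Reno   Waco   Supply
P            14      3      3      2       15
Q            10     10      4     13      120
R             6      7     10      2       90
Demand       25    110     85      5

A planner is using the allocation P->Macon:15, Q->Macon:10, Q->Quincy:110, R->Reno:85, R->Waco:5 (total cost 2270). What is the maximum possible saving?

Current plan cost = 15·14 + 10·10 + 110·10 + 85·10 + 5·2 = 2270.
Optimal plan:
  P to Quincy: 15 × 3 = 45
  Q to Quincy: 35 × 10 = 350
  Q to Reno: 85 × 4 = 340
  R to Macon: 25 × 6 = 150
  R to Quincy: 60 × 7 = 420
  R to Waco: 5 × 2 = 10
Optimal cost = 1315.
Saving = 2270 − 1315 = 955.

955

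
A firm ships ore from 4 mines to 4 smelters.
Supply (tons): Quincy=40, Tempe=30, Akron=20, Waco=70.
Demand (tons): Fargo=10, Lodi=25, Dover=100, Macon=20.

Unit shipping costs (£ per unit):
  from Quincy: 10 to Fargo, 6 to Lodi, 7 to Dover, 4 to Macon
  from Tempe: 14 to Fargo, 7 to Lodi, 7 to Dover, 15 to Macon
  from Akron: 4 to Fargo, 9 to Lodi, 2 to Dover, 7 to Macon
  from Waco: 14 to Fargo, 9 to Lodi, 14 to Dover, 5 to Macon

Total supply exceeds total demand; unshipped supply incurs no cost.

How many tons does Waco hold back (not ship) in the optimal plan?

Minimum-cost shipments:
  Quincy->Dover: 40 × £7 = £280
  Tempe->Dover: 30 × £7 = £210
  Akron->Dover: 20 × £2 = £40
  Waco->Fargo: 10 × £14 = £140
  Waco->Lodi: 25 × £9 = £225
  Waco->Dover: 10 × £14 = £140
  Waco->Macon: 20 × £5 = £100
Total cost = £1135.
Waco ships 65 of its 70, leaving 5.

5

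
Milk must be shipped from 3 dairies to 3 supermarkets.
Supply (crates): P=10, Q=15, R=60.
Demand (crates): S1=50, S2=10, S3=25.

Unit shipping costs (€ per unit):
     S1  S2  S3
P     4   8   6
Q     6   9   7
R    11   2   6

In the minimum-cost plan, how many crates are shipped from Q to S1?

15

Solving gives:
  P to S1: 10 crates
  Q to S1: 15 crates
  R to S1: 25 crates
  R to S2: 10 crates
  R to S3: 25 crates
Total cost = €575.
So Q→S1 carries 15 crates.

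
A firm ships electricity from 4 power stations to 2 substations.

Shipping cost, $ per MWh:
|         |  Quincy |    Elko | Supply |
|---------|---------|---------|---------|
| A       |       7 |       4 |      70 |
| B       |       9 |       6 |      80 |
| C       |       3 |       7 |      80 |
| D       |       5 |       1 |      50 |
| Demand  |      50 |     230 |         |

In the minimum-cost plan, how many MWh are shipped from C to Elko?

Solving gives:
  A→Elko: 70 × $4 = $280
  B→Elko: 80 × $6 = $480
  C→Quincy: 50 × $3 = $150
  C→Elko: 30 × $7 = $210
  D→Elko: 50 × $1 = $50
Total cost = $1170.
So C→Elko carries 30 MWh.

30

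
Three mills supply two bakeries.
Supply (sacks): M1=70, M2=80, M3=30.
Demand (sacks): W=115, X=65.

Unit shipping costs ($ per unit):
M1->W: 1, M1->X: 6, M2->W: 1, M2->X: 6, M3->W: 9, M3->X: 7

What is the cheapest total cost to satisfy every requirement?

Optimal allocation:
  M1->W: 35 × $1 = $35
  M1->X: 35 × $6 = $210
  M2->W: 80 × $1 = $80
  M3->X: 30 × $7 = $210
Total = 35 + 210 + 80 + 210 = $535.

535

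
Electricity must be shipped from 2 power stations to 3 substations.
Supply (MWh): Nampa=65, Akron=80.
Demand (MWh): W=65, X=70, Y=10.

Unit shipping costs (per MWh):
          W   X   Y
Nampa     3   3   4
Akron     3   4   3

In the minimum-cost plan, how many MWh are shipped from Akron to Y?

10

Solving gives:
  Nampa->X: 65 × 3 = 195
  Akron->W: 65 × 3 = 195
  Akron->X: 5 × 4 = 20
  Akron->Y: 10 × 3 = 30
Total cost = 440.
So Akron→Y carries 10 MWh.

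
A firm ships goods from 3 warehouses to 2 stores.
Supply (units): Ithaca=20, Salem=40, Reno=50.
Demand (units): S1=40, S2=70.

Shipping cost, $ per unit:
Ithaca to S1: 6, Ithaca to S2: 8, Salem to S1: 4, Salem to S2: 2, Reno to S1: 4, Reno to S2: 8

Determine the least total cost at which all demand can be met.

480

Optimal allocation:
  Ithaca->S2: 20 × $8 = $160
  Salem->S2: 40 × $2 = $80
  Reno->S1: 40 × $4 = $160
  Reno->S2: 10 × $8 = $80
Total = 160 + 80 + 160 + 80 = $480.
(Supply check: Ithaca ships 20; Salem ships 40; Reno ships 50.)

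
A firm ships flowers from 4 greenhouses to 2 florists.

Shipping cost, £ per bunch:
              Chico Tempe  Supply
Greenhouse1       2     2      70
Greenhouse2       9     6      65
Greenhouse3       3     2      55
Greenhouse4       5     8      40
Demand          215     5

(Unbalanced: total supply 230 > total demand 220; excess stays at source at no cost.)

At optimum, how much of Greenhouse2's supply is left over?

Minimum-cost shipments:
  Greenhouse1–Chico: 70 × £2 = £140
  Greenhouse2–Chico: 50 × £9 = £450
  Greenhouse2–Tempe: 5 × £6 = £30
  Greenhouse3–Chico: 55 × £3 = £165
  Greenhouse4–Chico: 40 × £5 = £200
Total cost = £985.
Greenhouse2 ships 55 of its 65, leaving 10.

10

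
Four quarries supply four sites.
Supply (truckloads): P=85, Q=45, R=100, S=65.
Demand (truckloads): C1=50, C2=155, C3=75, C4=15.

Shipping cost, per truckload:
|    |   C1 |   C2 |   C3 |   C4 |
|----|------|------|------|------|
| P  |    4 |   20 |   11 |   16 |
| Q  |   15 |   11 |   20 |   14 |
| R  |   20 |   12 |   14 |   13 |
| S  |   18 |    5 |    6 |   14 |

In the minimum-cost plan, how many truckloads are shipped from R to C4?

Optimal shipments:
  P–C1: 50 truckloads
  P–C3: 35 truckloads
  Q–C2: 45 truckloads
  R–C2: 85 truckloads
  R–C4: 15 truckloads
  S–C2: 25 truckloads
  S–C3: 40 truckloads
Total cost = 2660.
So R→C4 carries 15 truckloads.

15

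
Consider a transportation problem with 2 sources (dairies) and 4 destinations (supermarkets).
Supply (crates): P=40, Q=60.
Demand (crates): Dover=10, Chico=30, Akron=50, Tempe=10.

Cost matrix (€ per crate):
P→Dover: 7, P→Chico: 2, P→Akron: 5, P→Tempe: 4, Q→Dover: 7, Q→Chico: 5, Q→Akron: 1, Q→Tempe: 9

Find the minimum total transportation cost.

220

One minimum-cost allocation:
  P–Chico: 30 × €2 = €60
  P–Tempe: 10 × €4 = €40
  Q–Dover: 10 × €7 = €70
  Q–Akron: 50 × €1 = €50
Total = 60 + 40 + 70 + 50 = €220.
(Supply check: P ships 40; Q ships 60.)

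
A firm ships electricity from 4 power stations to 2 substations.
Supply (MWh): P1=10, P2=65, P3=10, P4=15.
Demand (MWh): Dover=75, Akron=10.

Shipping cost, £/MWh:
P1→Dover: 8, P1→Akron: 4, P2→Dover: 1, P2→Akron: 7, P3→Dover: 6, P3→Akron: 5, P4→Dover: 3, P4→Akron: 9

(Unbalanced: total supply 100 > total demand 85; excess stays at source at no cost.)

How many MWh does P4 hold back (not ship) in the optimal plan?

5

An optimal plan:
  P1 to Akron: 10 × £4 = £40
  P2 to Dover: 65 × £1 = £65
  P4 to Dover: 10 × £3 = £30
Total cost = £135.
P4 ships 10 of its 15, leaving 5.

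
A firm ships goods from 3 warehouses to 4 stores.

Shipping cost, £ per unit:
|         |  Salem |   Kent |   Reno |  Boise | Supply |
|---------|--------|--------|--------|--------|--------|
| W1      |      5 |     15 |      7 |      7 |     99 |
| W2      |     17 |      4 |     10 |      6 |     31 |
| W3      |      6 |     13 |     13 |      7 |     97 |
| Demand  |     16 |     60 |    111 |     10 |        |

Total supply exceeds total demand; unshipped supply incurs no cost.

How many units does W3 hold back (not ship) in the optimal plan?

Minimum-cost shipments:
  W1 to Reno: 99 × £7 = £693
  W2 to Kent: 31 × £4 = £124
  W3 to Salem: 16 × £6 = £96
  W3 to Kent: 29 × £13 = £377
  W3 to Reno: 12 × £13 = £156
  W3 to Boise: 10 × £7 = £70
Total cost = £1516.
W3 ships 67 of its 97, leaving 30.

30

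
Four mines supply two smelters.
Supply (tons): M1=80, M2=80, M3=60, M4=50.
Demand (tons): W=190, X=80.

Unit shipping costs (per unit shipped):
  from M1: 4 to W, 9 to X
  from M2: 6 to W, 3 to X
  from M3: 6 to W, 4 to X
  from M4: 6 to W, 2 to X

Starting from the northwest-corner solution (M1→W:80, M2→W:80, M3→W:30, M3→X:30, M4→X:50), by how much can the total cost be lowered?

30

Current plan cost = 80·4 + 80·6 + 30·6 + 30·4 + 50·2 = 1200.
Optimal plan:
  M1 to W: 80 × 4 = 320
  M2 to W: 50 × 6 = 300
  M2 to X: 30 × 3 = 90
  M3 to W: 60 × 6 = 360
  M4 to X: 50 × 2 = 100
Optimal cost = 1170.
Saving = 1200 − 1170 = 30.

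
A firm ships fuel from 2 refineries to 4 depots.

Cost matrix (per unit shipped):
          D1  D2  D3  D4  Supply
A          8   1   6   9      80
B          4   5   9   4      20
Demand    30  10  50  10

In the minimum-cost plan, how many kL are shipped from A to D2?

10

Solving gives:
  A to D1: 20 × 8 = 160
  A to D2: 10 × 1 = 10
  A to D3: 50 × 6 = 300
  B to D1: 10 × 4 = 40
  B to D4: 10 × 4 = 40
Total cost = 550.
So A→D2 carries 10 kL.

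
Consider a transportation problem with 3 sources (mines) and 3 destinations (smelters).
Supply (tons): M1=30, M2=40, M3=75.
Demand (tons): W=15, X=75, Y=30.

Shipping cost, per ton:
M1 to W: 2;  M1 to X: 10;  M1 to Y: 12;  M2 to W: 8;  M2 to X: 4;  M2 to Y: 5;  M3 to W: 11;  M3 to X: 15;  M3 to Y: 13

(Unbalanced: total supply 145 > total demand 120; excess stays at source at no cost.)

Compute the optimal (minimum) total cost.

One minimum-cost allocation:
  M1–W: 15 tons
  M1–X: 15 tons
  M2–X: 40 tons
  M3–X: 20 tons
  M3–Y: 30 tons
Total cost = 1030.
(Supply check: M1 ships 30; M2 ships 40; M3 ships 50.)

1030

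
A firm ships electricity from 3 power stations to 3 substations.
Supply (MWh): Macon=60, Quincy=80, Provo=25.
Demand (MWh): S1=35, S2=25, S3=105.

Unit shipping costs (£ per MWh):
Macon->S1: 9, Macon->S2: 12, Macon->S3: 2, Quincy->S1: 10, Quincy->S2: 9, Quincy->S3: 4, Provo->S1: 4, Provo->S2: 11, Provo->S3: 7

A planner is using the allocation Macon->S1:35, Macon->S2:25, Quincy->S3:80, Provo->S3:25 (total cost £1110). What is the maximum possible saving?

Current plan cost = 35·9 + 25·12 + 80·4 + 25·7 = £1110.
Optimal plan:
  Macon to S3: 60 × £2 = £120
  Quincy to S1: 10 × £10 = £100
  Quincy to S2: 25 × £9 = £225
  Quincy to S3: 45 × £4 = £180
  Provo to S1: 25 × £4 = £100
Optimal cost = £725.
Saving = 1110 − 725 = £385.

385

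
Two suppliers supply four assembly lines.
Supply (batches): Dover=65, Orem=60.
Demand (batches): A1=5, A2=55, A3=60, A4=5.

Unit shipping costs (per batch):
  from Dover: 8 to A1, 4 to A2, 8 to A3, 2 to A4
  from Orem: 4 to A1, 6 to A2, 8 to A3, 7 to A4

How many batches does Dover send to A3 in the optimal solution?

The minimum-cost plan:
  Dover–A2: 55 × 4 = 220
  Dover–A3: 5 × 8 = 40
  Dover–A4: 5 × 2 = 10
  Orem–A1: 5 × 4 = 20
  Orem–A3: 55 × 8 = 440
Total cost = 730.
So Dover→A3 carries 5 batches.

5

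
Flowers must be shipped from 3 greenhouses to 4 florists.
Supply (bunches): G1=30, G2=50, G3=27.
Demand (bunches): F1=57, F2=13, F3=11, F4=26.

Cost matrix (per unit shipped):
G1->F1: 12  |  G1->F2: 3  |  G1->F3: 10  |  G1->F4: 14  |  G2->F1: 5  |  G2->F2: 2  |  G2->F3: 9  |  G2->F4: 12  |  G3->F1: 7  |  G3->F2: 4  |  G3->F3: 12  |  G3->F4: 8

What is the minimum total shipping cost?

686

One minimum-cost allocation:
  G1→F1: 6 × 12 = 72
  G1→F2: 13 × 3 = 39
  G1→F3: 11 × 10 = 110
  G2→F1: 50 × 5 = 250
  G3→F1: 1 × 7 = 7
  G3→F4: 26 × 8 = 208
Total = 72 + 39 + 110 + 250 + 7 + 208 = 686.
(Supply check: G1 ships 30; G2 ships 50; G3 ships 27.)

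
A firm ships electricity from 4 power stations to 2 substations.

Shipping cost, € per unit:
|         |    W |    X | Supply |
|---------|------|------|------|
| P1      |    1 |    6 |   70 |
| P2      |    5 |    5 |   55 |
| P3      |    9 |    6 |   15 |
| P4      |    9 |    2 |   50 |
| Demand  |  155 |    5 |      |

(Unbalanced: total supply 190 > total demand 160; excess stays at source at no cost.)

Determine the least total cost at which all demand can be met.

Optimal allocation:
  P1->W: 70 × €1 = €70
  P2->W: 55 × €5 = €275
  P3->W: 15 × €9 = €135
  P4->W: 15 × €9 = €135
  P4->X: 5 × €2 = €10
Total = 70 + 275 + 135 + 135 + 10 = €625.

625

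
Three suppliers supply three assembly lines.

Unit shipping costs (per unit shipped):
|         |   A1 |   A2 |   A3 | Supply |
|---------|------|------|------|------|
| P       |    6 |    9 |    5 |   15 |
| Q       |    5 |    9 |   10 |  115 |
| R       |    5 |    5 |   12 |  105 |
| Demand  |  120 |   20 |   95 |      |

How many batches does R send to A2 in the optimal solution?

20

Solving gives:
  P to A3: 15 × 5 = 75
  Q to A1: 35 × 5 = 175
  Q to A3: 80 × 10 = 800
  R to A1: 85 × 5 = 425
  R to A2: 20 × 5 = 100
Total cost = 1575.
So R→A2 carries 20 batches.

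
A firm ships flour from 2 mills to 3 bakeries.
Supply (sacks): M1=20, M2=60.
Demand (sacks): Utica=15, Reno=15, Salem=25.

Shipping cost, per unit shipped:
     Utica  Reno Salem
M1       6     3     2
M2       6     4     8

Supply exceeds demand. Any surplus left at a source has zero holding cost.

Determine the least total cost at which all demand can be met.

Optimal allocation:
  M1->Salem: 20 × 2 = 40
  M2->Utica: 15 × 6 = 90
  M2->Reno: 15 × 4 = 60
  M2->Salem: 5 × 8 = 40
Total = 40 + 90 + 60 + 40 = 230.

230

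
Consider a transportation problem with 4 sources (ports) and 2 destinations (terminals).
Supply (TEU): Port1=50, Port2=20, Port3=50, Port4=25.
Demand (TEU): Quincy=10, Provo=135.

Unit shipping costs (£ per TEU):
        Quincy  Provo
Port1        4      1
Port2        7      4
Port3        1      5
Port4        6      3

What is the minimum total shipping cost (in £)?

One minimum-cost allocation:
  Port1–Provo: 50 TEU
  Port2–Provo: 20 TEU
  Port3–Quincy: 10 TEU
  Port3–Provo: 40 TEU
  Port4–Provo: 25 TEU
Total cost = £415.

415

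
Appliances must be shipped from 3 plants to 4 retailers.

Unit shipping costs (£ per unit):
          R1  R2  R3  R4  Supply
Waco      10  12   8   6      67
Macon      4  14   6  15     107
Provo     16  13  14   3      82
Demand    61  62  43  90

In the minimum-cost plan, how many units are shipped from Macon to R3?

43

The minimum-cost plan:
  Waco to R2: 59 × £12 = £708
  Waco to R4: 8 × £6 = £48
  Macon to R1: 61 × £4 = £244
  Macon to R2: 3 × £14 = £42
  Macon to R3: 43 × £6 = £258
  Provo to R4: 82 × £3 = £246
Total cost = £1546.
So Macon→R3 carries 43 units.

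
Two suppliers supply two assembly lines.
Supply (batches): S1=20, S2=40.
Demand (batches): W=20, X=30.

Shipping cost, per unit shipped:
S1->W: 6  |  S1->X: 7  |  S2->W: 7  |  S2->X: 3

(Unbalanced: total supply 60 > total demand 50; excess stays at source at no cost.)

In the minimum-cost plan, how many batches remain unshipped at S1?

An optimal plan:
  S1 to W: 20 batches
  S2 to X: 30 batches
Total cost = 210.
S1 ships 20 of its 20, leaving 0.

0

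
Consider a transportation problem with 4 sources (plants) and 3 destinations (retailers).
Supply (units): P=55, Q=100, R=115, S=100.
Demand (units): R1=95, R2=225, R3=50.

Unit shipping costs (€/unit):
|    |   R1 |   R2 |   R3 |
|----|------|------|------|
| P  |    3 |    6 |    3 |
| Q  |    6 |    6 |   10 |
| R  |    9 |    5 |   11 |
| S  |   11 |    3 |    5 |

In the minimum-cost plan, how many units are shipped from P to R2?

The minimum-cost plan:
  P to R1: 5 × €3 = €15
  P to R3: 50 × €3 = €150
  Q to R1: 90 × €6 = €540
  Q to R2: 10 × €6 = €60
  R to R2: 115 × €5 = €575
  S to R2: 100 × €3 = €300
Total cost = €1640.
The route P→R2 is not used.

0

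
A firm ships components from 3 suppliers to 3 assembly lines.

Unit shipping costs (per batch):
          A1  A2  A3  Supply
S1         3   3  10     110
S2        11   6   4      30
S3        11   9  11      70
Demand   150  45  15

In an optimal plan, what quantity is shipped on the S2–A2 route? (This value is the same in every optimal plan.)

Solving gives:
  S1→A1: 110 × 3 = 330
  S2→A2: 15 × 6 = 90
  S2→A3: 15 × 4 = 60
  S3→A1: 40 × 11 = 440
  S3→A2: 30 × 9 = 270
Total cost = 1190.
So S2→A2 carries 15 batches.

15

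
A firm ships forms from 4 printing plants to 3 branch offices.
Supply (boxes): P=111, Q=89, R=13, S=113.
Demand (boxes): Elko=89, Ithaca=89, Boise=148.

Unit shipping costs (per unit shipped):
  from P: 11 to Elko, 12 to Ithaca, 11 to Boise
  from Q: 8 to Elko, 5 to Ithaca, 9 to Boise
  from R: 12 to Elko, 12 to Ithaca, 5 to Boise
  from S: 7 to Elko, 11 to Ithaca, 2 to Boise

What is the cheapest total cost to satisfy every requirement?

1957

Optimal allocation:
  P->Elko: 89 × 11 = 979
  P->Boise: 22 × 11 = 242
  Q->Ithaca: 89 × 5 = 445
  R->Boise: 13 × 5 = 65
  S->Boise: 113 × 2 = 226
Total = 979 + 242 + 445 + 65 + 226 = 1957.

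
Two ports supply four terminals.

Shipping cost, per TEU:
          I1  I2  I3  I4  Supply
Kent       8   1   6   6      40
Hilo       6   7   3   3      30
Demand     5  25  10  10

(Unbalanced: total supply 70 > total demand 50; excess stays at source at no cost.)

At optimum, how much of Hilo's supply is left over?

An optimal plan:
  Kent->I2: 25 × 1 = 25
  Hilo->I1: 5 × 6 = 30
  Hilo->I3: 10 × 3 = 30
  Hilo->I4: 10 × 3 = 30
Total cost = 115.
Hilo ships 25 of its 30, leaving 5.

5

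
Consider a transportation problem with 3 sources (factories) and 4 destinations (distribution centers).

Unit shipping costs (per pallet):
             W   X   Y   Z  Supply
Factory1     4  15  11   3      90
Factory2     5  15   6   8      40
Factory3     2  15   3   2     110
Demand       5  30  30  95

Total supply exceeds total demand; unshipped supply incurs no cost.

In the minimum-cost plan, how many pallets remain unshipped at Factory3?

An optimal plan:
  Factory1->Z: 20 pallets
  Factory2->X: 30 pallets
  Factory3->W: 5 pallets
  Factory3->Y: 30 pallets
  Factory3->Z: 75 pallets
Total cost = 760.
Factory3 ships 110 of its 110, leaving 0.

0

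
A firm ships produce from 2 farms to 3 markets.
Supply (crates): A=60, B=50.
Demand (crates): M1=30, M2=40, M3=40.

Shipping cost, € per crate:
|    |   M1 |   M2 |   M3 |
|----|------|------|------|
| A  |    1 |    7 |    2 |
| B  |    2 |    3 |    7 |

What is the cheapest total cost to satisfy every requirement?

A cheapest plan:
  A–M1: 20 × €1 = €20
  A–M3: 40 × €2 = €80
  B–M1: 10 × €2 = €20
  B–M2: 40 × €3 = €120
Total = 20 + 80 + 20 + 120 = €240.
(Supply check: A ships 60; B ships 50.)

240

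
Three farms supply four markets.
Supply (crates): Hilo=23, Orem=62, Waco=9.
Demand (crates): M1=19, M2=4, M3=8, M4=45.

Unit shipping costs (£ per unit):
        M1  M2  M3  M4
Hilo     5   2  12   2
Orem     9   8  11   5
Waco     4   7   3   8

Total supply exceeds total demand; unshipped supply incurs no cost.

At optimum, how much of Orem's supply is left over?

Minimum-cost shipments:
  Hilo→M1: 18 × £5 = £90
  Hilo→M2: 4 × £2 = £8
  Hilo→M4: 1 × £2 = £2
  Orem→M4: 44 × £5 = £220
  Waco→M1: 1 × £4 = £4
  Waco→M3: 8 × £3 = £24
Total cost = £348.
Orem ships 44 of its 62, leaving 18.

18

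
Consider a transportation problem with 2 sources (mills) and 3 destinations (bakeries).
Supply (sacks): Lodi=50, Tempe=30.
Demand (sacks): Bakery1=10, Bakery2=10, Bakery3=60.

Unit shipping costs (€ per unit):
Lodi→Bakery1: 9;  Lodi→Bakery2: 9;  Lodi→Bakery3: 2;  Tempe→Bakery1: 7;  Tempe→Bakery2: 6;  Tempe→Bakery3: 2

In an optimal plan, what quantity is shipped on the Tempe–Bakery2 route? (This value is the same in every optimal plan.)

10

Optimal shipments:
  Lodi->Bakery3: 50 × €2 = €100
  Tempe->Bakery1: 10 × €7 = €70
  Tempe->Bakery2: 10 × €6 = €60
  Tempe->Bakery3: 10 × €2 = €20
Total cost = €250.
So Tempe→Bakery2 carries 10 sacks.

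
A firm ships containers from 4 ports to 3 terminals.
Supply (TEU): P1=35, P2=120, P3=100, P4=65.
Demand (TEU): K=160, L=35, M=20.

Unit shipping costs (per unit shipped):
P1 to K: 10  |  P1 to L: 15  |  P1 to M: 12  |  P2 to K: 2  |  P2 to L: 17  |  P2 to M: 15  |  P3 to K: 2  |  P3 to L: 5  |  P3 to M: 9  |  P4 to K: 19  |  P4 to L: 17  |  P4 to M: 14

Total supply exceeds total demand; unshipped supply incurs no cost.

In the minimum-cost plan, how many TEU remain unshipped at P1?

Minimum-cost shipments:
  P2→K: 115 × 2 = 230
  P3→K: 45 × 2 = 90
  P3→L: 35 × 5 = 175
  P3→M: 20 × 9 = 180
Total cost = 675.
P1 ships 0 of its 35, leaving 35.

35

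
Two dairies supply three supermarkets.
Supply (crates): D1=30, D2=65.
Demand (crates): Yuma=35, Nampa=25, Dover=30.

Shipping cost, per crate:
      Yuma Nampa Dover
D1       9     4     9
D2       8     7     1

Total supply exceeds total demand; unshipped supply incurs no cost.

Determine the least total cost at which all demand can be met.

410

Optimal allocation:
  D1->Nampa: 25 × 4 = 100
  D2->Yuma: 35 × 8 = 280
  D2->Dover: 30 × 1 = 30
Total = 100 + 280 + 30 = 410.
(Supply check: D1 ships 25; D2 ships 65.)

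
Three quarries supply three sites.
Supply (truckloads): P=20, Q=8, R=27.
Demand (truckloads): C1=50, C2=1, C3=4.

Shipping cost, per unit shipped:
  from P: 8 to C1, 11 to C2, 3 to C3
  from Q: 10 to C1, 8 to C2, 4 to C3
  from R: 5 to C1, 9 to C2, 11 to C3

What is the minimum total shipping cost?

A cheapest plan:
  P to C1: 20 truckloads
  Q to C1: 3 truckloads
  Q to C2: 1 truckloads
  Q to C3: 4 truckloads
  R to C1: 27 truckloads
Total cost = 349.

349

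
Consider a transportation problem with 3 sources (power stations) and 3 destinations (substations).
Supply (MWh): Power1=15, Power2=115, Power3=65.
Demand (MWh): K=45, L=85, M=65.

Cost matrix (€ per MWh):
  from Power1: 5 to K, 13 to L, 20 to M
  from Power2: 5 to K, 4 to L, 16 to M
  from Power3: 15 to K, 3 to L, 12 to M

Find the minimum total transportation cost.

One minimum-cost allocation:
  Power1–K: 15 × €5 = €75
  Power2–K: 30 × €5 = €150
  Power2–L: 85 × €4 = €340
  Power3–M: 65 × €12 = €780
Total = 75 + 150 + 340 + 780 = €1345.

1345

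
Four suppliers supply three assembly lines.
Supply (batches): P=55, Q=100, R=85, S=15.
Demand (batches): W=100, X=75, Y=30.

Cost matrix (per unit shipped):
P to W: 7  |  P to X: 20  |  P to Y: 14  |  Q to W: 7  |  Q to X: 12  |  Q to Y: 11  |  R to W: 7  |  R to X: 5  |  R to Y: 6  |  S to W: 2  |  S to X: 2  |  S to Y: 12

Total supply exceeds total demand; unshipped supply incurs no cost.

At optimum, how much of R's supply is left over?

Minimum-cost shipments:
  P->W: 55 batches
  Q->W: 45 batches
  Q->Y: 5 batches
  R->X: 60 batches
  R->Y: 25 batches
  S->X: 15 batches
Total cost = 1235.
R ships 85 of its 85, leaving 0.

0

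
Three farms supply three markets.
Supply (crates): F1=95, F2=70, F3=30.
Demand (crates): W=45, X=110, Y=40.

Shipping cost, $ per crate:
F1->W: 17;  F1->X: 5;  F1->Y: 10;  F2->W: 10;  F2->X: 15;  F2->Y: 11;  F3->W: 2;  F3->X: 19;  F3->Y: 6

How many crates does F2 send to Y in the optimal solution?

The minimum-cost plan:
  F1–X: 95 × $5 = $475
  F2–W: 15 × $10 = $150
  F2–X: 15 × $15 = $225
  F2–Y: 40 × $11 = $440
  F3–W: 30 × $2 = $60
Total cost = $1350.
So F2→Y carries 40 crates.

40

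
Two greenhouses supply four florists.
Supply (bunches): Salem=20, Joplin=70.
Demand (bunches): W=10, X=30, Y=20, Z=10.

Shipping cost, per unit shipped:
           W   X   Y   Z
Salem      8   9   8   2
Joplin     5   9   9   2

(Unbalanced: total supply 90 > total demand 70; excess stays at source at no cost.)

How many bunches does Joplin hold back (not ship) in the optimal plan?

An optimal plan:
  Salem→Y: 20 × 8 = 160
  Joplin→W: 10 × 5 = 50
  Joplin→X: 30 × 9 = 270
  Joplin→Z: 10 × 2 = 20
Total cost = 500.
Joplin ships 50 of its 70, leaving 20.

20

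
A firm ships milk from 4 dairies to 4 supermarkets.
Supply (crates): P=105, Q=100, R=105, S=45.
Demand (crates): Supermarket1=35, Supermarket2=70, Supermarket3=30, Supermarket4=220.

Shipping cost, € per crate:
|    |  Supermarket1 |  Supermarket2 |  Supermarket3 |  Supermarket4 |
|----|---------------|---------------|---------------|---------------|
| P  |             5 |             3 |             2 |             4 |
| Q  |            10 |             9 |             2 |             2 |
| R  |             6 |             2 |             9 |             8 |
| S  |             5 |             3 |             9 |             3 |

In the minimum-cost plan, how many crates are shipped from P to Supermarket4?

75

Optimal shipments:
  P→Supermarket3: 30 × €2 = €60
  P→Supermarket4: 75 × €4 = €300
  Q→Supermarket4: 100 × €2 = €200
  R→Supermarket1: 35 × €6 = €210
  R→Supermarket2: 70 × €2 = €140
  S→Supermarket4: 45 × €3 = €135
Total cost = €1045.
So P→Supermarket4 carries 75 crates.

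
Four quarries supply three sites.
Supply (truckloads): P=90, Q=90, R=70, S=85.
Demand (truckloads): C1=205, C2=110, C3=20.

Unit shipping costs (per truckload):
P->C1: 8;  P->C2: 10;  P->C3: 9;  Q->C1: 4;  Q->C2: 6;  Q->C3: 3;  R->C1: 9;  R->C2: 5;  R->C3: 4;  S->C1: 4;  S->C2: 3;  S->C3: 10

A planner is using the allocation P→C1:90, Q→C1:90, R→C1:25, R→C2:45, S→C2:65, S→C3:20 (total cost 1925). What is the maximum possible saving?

235

Current plan cost = 90·8 + 90·4 + 25·9 + 45·5 + 65·3 + 20·10 = 1925.
Optimal plan:
  P to C1: 90 × 8 = 720
  Q to C1: 90 × 4 = 360
  R to C2: 50 × 5 = 250
  R to C3: 20 × 4 = 80
  S to C1: 25 × 4 = 100
  S to C2: 60 × 3 = 180
Optimal cost = 1690.
Saving = 1925 − 1690 = 235.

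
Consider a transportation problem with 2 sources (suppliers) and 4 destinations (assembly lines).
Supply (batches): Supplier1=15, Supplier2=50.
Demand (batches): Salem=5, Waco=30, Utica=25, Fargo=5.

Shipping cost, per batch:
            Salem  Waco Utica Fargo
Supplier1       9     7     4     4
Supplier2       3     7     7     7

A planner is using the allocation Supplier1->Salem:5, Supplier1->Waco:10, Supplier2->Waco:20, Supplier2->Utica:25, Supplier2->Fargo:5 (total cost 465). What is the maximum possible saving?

75

Current plan cost = 5·9 + 10·7 + 20·7 + 25·7 + 5·7 = 465.
Optimal plan:
  Supplier1–Utica: 15 × 4 = 60
  Supplier2–Salem: 5 × 3 = 15
  Supplier2–Waco: 30 × 7 = 210
  Supplier2–Utica: 10 × 7 = 70
  Supplier2–Fargo: 5 × 7 = 35
Optimal cost = 390.
Saving = 465 − 390 = 75.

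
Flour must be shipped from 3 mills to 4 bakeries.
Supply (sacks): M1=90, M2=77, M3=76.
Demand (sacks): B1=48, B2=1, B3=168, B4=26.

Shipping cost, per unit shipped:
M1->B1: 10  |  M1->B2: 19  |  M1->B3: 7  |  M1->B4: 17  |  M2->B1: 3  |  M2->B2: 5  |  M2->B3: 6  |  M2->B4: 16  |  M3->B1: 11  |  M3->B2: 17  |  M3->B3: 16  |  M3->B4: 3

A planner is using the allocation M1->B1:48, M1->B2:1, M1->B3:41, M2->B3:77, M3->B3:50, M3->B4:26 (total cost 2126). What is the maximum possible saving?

Current plan cost = 48·10 + 1·19 + 41·7 + 77·6 + 50·16 + 26·3 = 2126.
Optimal plan:
  M1 to B3: 90 sacks
  M2 to B2: 1 sacks
  M2 to B3: 76 sacks
  M3 to B1: 48 sacks
  M3 to B3: 2 sacks
  M3 to B4: 26 sacks
Optimal cost = 1729.
Saving = 2126 − 1729 = 397.

397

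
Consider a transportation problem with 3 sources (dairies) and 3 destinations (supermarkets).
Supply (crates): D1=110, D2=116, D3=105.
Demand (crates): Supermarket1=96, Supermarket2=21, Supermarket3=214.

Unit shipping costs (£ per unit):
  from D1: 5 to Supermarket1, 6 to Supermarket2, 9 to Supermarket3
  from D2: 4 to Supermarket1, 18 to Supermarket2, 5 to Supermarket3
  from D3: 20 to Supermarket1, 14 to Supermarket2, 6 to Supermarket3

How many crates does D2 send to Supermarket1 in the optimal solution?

7

Solving gives:
  D1 to Supermarket1: 89 crates
  D1 to Supermarket2: 21 crates
  D2 to Supermarket1: 7 crates
  D2 to Supermarket3: 109 crates
  D3 to Supermarket3: 105 crates
Total cost = £1774.
So D2→Supermarket1 carries 7 crates.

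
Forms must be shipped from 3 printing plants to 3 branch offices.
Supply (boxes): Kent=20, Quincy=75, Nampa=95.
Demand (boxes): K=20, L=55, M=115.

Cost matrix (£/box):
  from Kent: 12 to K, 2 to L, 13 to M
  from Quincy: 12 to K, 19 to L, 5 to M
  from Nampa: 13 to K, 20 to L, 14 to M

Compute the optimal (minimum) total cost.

An optimal shipping plan:
  Kent to L: 20 × £2 = £40
  Quincy to M: 75 × £5 = £375
  Nampa to K: 20 × £13 = £260
  Nampa to L: 35 × £20 = £700
  Nampa to M: 40 × £14 = £560
Total = 40 + 375 + 260 + 700 + 560 = £1935.
(Supply check: Kent ships 20; Quincy ships 75; Nampa ships 95.)

1935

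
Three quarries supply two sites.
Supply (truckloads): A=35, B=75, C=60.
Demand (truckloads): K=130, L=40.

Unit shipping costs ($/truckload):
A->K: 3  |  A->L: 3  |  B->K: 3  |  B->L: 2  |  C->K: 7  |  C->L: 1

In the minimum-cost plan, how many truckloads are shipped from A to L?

0

Optimal shipments:
  A–K: 35 × $3 = $105
  B–K: 75 × $3 = $225
  C–K: 20 × $7 = $140
  C–L: 40 × $1 = $40
Total cost = $510.
The route A→L is not used.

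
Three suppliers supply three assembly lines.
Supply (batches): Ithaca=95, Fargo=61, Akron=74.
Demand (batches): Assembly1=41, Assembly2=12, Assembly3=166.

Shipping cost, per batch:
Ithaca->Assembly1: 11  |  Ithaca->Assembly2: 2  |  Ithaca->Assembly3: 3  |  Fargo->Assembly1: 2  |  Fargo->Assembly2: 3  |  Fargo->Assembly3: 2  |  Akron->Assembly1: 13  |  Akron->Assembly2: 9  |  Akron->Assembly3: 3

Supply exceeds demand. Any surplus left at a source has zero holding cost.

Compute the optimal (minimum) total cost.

584

One minimum-cost allocation:
  Ithaca→Assembly2: 12 batches
  Ithaca→Assembly3: 72 batches
  Fargo→Assembly1: 41 batches
  Fargo→Assembly3: 20 batches
  Akron→Assembly3: 74 batches
Total cost = 584.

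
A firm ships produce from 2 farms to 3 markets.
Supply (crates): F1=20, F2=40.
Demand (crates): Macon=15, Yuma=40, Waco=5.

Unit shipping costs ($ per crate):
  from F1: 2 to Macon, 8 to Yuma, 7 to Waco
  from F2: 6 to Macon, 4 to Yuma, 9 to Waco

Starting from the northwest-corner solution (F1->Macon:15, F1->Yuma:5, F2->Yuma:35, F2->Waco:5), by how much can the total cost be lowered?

30

Current plan cost = 15·2 + 5·8 + 35·4 + 5·9 = $255.
Optimal plan:
  F1→Macon: 15 × $2 = $30
  F1→Waco: 5 × $7 = $35
  F2→Yuma: 40 × $4 = $160
Optimal cost = $225.
Saving = 255 − 225 = $30.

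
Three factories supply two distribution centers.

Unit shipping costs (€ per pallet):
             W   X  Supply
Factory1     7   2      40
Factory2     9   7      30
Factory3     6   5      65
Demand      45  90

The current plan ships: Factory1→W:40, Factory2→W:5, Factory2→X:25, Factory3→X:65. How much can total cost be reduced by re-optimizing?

165

Current plan cost = 40·7 + 5·9 + 25·7 + 65·5 = €825.
Optimal plan:
  Factory1 to X: 40 × €2 = €80
  Factory2 to X: 30 × €7 = €210
  Factory3 to W: 45 × €6 = €270
  Factory3 to X: 20 × €5 = €100
Optimal cost = €660.
Saving = 825 − 660 = €165.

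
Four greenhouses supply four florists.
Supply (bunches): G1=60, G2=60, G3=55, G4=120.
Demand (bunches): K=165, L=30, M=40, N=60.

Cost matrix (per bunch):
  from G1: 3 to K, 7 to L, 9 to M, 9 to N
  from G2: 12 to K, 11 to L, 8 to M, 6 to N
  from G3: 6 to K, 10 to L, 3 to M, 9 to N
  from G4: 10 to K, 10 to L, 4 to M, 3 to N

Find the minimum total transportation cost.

1740

Optimal allocation:
  G1 to K: 60 × 3 = 180
  G2 to K: 30 × 12 = 360
  G2 to L: 30 × 11 = 330
  G3 to K: 55 × 6 = 330
  G4 to K: 20 × 10 = 200
  G4 to M: 40 × 4 = 160
  G4 to N: 60 × 3 = 180
Total = 180 + 360 + 330 + 330 + 200 + 160 + 180 = 1740.
(Supply check: G1 ships 60; G2 ships 60; G3 ships 55; G4 ships 120.)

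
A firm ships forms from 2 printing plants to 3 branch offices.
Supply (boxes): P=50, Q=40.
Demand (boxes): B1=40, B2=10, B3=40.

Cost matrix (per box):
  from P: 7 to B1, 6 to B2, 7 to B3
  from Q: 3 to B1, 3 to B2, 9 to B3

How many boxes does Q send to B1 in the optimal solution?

The minimum-cost plan:
  P->B2: 10 boxes
  P->B3: 40 boxes
  Q->B1: 40 boxes
Total cost = 460.
So Q→B1 carries 40 boxes.

40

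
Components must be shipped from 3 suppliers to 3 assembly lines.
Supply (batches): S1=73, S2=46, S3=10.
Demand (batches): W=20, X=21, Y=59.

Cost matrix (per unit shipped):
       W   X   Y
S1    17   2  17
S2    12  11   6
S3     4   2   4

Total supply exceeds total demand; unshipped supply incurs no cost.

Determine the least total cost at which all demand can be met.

749

Optimal allocation:
  S1 to W: 10 batches
  S1 to X: 21 batches
  S1 to Y: 13 batches
  S2 to Y: 46 batches
  S3 to W: 10 batches
Total cost = 749.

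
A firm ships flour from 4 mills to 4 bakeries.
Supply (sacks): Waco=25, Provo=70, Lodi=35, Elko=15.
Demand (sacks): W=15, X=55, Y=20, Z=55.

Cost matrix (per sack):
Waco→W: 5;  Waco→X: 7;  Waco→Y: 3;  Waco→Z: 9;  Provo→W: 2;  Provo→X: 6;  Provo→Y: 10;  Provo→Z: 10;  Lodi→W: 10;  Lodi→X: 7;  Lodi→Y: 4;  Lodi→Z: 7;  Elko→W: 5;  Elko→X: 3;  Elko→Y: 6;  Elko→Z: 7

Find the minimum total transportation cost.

815

Optimal allocation:
  Waco to Y: 20 × 3 = 60
  Waco to Z: 5 × 9 = 45
  Provo to W: 15 × 2 = 30
  Provo to X: 40 × 6 = 240
  Provo to Z: 15 × 10 = 150
  Lodi to Z: 35 × 7 = 245
  Elko to X: 15 × 3 = 45
Total = 60 + 45 + 30 + 240 + 150 + 245 + 45 = 815.
(Supply check: Waco ships 25; Provo ships 70; Lodi ships 35; Elko ships 15.)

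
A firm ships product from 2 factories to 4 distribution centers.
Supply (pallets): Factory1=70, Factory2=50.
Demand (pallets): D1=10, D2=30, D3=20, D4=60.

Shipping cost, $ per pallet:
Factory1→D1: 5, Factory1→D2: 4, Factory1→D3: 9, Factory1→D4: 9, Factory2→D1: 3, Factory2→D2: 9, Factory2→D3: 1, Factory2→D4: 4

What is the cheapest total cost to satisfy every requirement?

580

Optimal allocation:
  Factory1–D1: 10 × $5 = $50
  Factory1–D2: 30 × $4 = $120
  Factory1–D4: 30 × $9 = $270
  Factory2–D3: 20 × $1 = $20
  Factory2–D4: 30 × $4 = $120
Total = 50 + 120 + 270 + 20 + 120 = $580.
(Supply check: Factory1 ships 70; Factory2 ships 50.)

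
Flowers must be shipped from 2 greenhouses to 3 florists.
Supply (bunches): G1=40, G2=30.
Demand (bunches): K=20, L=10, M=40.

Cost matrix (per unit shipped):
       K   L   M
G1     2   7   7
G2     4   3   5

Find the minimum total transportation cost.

310

An optimal shipping plan:
  G1→K: 20 × 2 = 40
  G1→M: 20 × 7 = 140
  G2→L: 10 × 3 = 30
  G2→M: 20 × 5 = 100
Total = 40 + 140 + 30 + 100 = 310.
(Supply check: G1 ships 40; G2 ships 30.)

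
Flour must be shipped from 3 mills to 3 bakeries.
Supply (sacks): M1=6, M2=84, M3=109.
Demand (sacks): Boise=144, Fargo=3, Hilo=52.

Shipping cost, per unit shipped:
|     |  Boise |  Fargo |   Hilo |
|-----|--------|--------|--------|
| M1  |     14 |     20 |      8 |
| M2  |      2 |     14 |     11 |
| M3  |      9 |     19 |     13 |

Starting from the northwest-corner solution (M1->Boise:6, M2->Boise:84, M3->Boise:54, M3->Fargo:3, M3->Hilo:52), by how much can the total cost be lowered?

60

Current plan cost = 6·14 + 84·2 + 54·9 + 3·19 + 52·13 = 1471.
Optimal plan:
  M1–Hilo: 6 × 8 = 48
  M2–Boise: 84 × 2 = 168
  M3–Boise: 60 × 9 = 540
  M3–Fargo: 3 × 19 = 57
  M3–Hilo: 46 × 13 = 598
Optimal cost = 1411.
Saving = 1471 − 1411 = 60.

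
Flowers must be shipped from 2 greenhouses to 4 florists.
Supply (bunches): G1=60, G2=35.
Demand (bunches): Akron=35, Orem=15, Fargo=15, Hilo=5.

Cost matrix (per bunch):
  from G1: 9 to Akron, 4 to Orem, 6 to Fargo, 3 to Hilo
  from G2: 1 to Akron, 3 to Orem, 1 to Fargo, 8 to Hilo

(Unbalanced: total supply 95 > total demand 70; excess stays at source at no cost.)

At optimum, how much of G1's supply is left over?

25

Minimum-cost shipments:
  G1 to Orem: 15 × 4 = 60
  G1 to Fargo: 15 × 6 = 90
  G1 to Hilo: 5 × 3 = 15
  G2 to Akron: 35 × 1 = 35
Total cost = 200.
G1 ships 35 of its 60, leaving 25.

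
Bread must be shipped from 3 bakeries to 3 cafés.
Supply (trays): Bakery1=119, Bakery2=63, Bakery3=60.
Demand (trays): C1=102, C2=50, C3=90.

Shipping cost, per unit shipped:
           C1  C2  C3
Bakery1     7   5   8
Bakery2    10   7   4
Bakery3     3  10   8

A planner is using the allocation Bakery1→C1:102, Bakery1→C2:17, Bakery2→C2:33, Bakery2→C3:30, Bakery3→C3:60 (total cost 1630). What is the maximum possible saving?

438

Current plan cost = 102·7 + 17·5 + 33·7 + 30·4 + 60·8 = 1630.
Optimal plan:
  Bakery1–C1: 42 × 7 = 294
  Bakery1–C2: 50 × 5 = 250
  Bakery1–C3: 27 × 8 = 216
  Bakery2–C3: 63 × 4 = 252
  Bakery3–C1: 60 × 3 = 180
Optimal cost = 1192.
Saving = 1630 − 1192 = 438.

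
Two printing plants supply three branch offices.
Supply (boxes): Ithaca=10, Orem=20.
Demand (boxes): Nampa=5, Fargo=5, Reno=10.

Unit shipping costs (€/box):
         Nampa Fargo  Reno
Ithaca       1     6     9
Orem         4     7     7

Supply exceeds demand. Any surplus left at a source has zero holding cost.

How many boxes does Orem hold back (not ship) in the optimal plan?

10

An optimal plan:
  Ithaca→Nampa: 5 boxes
  Ithaca→Fargo: 5 boxes
  Orem→Reno: 10 boxes
Total cost = €105.
Orem ships 10 of its 20, leaving 10.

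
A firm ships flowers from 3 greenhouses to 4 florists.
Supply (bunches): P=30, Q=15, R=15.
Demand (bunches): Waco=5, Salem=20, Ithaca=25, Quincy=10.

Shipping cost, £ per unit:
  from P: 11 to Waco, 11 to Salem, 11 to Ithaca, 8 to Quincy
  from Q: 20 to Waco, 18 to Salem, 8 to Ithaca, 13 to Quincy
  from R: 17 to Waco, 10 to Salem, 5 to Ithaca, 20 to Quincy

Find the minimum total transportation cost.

520

One minimum-cost allocation:
  P->Waco: 5 × £11 = £55
  P->Salem: 15 × £11 = £165
  P->Quincy: 10 × £8 = £80
  Q->Ithaca: 15 × £8 = £120
  R->Salem: 5 × £10 = £50
  R->Ithaca: 10 × £5 = £50
Total = 55 + 165 + 80 + 120 + 50 + 50 = £520.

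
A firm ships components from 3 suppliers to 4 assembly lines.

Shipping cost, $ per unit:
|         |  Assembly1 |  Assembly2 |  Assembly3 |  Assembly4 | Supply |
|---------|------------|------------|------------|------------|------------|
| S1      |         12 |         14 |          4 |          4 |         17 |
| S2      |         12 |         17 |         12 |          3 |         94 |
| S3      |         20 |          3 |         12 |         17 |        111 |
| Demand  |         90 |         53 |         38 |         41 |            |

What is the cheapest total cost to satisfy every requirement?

Optimal allocation:
  S1→Assembly3: 17 × $4 = $68
  S2→Assembly1: 53 × $12 = $636
  S2→Assembly4: 41 × $3 = $123
  S3→Assembly1: 37 × $20 = $740
  S3→Assembly2: 53 × $3 = $159
  S3→Assembly3: 21 × $12 = $252
Total = 68 + 636 + 123 + 740 + 159 + 252 = $1978.

1978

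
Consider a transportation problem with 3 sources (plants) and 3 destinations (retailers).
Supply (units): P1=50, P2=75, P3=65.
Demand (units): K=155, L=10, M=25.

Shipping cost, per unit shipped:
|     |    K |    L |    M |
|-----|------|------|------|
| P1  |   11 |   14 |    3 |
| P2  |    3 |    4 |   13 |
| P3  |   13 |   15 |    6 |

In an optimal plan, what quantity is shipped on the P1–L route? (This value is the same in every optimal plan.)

0

The minimum-cost plan:
  P1–K: 25 units
  P1–M: 25 units
  P2–K: 65 units
  P2–L: 10 units
  P3–K: 65 units
Total cost = 1430.
The route P1→L is not used.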